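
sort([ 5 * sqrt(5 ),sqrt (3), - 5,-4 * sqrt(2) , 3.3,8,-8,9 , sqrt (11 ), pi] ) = [-8, - 4*sqrt ( 2),- 5, sqrt( 3), pi,3.3,sqrt( 11 ),8, 9, 5 * sqrt(5)]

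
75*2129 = 159675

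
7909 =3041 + 4868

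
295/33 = 295/33=8.94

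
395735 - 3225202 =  - 2829467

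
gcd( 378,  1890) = 378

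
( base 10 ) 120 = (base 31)3R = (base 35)3f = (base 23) 55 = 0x78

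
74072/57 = 1299+29/57 = 1299.51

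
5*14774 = 73870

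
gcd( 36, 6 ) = 6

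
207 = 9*23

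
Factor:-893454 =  - 2^1*3^1*43^1*3463^1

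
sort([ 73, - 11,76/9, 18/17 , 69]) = [ - 11,18/17,  76/9,69,73 ] 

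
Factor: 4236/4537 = 2^2*3^1*13^(-1 )*349^ (-1)*353^1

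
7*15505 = 108535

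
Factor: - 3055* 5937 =-18137535 =-  3^1 * 5^1 * 13^1* 47^1* 1979^1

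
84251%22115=17906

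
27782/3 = 9260+2/3  =  9260.67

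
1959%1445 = 514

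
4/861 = 4/861 = 0.00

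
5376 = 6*896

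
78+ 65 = 143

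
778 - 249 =529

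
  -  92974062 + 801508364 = 708534302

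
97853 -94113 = 3740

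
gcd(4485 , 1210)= 5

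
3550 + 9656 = 13206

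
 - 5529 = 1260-6789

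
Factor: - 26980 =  - 2^2*5^1*19^1*71^1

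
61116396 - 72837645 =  - 11721249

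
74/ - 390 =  - 1  +  158/195 = - 0.19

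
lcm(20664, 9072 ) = 371952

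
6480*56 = 362880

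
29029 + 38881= 67910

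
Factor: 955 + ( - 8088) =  - 7^1*1019^1=   - 7133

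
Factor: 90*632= 2^4*3^2*5^1 * 79^1=   56880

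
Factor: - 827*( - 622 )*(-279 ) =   -  2^1*3^2*31^1 * 311^1*827^1  =  - 143515926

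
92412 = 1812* 51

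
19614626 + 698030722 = 717645348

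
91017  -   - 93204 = 184221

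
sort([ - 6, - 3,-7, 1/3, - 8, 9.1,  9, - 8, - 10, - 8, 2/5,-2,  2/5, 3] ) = [ - 10, - 8, - 8, - 8, - 7, - 6, -3, - 2, 1/3, 2/5,2/5, 3, 9, 9.1] 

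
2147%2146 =1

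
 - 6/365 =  - 1+359/365 = -0.02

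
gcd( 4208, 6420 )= 4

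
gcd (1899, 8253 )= 9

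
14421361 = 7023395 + 7397966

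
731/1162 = 731/1162 = 0.63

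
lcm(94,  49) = 4606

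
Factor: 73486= 2^1 * 7^1 * 29^1 * 181^1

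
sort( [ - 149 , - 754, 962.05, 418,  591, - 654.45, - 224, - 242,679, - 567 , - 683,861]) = [ - 754, - 683, - 654.45, - 567, - 242,-224, - 149 , 418, 591, 679,861, 962.05 ]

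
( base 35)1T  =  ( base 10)64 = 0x40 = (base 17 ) 3d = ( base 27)2A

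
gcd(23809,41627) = 1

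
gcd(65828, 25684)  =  4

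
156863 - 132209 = 24654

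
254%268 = 254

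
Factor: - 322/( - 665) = 2^1*5^( - 1)*19^ ( - 1 )*23^1  =  46/95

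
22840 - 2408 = 20432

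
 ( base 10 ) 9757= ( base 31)A4N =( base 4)2120131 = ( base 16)261D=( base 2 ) 10011000011101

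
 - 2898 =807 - 3705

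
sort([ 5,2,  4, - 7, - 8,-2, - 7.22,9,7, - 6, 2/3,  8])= [ - 8,-7.22, - 7, - 6, - 2,2/3,2,4,5,7,  8,  9]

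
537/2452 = 537/2452= 0.22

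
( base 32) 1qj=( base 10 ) 1875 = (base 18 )5e3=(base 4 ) 131103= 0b11101010011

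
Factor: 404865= 3^3*5^1*2999^1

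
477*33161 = 15817797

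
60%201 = 60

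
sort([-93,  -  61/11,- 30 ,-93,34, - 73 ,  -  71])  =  [  -  93, - 93, - 73 , - 71,- 30,  -  61/11,34 ] 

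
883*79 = 69757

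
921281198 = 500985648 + 420295550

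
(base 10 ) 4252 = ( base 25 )6k2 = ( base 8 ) 10234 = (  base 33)3TS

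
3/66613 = 3/66613= 0.00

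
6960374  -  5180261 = 1780113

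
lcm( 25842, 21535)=129210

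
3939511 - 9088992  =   - 5149481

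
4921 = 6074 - 1153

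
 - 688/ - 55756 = 172/13939 = 0.01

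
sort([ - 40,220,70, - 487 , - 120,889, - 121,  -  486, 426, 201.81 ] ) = [ - 487, - 486, - 121, -120, - 40,70,201.81,220, 426,889]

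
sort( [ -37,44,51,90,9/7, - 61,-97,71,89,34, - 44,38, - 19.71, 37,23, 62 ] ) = [ - 97,-61, - 44, - 37, - 19.71,9/7,23,34,37,38,44, 51,62, 71  ,  89, 90 ] 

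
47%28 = 19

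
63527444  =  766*82934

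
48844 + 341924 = 390768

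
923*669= 617487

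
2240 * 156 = 349440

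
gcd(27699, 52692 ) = 3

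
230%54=14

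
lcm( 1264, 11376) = 11376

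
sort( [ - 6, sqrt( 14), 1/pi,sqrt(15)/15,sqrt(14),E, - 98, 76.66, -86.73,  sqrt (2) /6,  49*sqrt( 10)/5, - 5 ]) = [-98, - 86.73,-6, - 5, sqrt( 2)/6,sqrt( 15 ) /15, 1/pi,E, sqrt( 14 ),sqrt( 14 ),49*sqrt( 10 )/5, 76.66]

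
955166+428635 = 1383801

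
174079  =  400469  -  226390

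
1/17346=1/17346 = 0.00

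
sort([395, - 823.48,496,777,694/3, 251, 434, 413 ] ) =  [ - 823.48, 694/3, 251, 395,413, 434, 496 , 777 ] 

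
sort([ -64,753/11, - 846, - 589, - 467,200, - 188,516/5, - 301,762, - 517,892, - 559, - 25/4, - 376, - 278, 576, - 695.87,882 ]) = [ - 846, - 695.87, - 589, - 559, - 517, - 467,  -  376 ,  -  301,-278 , -188, - 64, - 25/4, 753/11,516/5,200,576 , 762,882, 892] 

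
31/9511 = 31/9511 = 0.00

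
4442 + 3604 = 8046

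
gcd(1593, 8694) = 27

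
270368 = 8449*32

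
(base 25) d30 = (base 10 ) 8200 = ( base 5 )230300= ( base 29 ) 9lm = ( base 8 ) 20010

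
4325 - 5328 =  - 1003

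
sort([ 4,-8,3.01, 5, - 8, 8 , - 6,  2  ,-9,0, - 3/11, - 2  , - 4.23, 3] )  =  [ - 9, - 8, - 8, - 6,-4.23,-2, - 3/11, 0,2,3, 3.01, 4 , 5,8]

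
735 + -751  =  -16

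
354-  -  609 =963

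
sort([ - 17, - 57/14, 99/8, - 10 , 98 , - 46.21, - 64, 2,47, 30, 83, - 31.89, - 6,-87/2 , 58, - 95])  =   [ - 95, - 64, - 46.21, - 87/2, - 31.89, - 17, - 10, - 6, - 57/14,2, 99/8, 30,47, 58,83,98 ]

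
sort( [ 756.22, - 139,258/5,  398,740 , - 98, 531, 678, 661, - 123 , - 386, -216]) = [ - 386, - 216, - 139, - 123, - 98, 258/5,398, 531,661,678,740, 756.22]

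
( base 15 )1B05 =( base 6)43035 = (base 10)5855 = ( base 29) 6rq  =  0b1011011011111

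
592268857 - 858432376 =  - 266163519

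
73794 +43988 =117782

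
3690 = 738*5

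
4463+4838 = 9301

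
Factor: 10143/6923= 63/43 = 3^2 * 7^1*43^(-1 ) 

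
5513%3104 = 2409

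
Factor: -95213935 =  - 5^1 * 283^1 * 67289^1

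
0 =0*3735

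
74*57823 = 4278902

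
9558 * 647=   6184026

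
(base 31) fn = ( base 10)488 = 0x1E8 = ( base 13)2B7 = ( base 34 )EC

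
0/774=0  =  0.00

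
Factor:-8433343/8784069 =-3^( - 1)*7^ (-1)*17^1 * 418289^( -1)*496079^1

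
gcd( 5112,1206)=18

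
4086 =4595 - 509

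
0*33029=0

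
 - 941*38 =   -  35758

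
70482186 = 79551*886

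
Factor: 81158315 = 5^1*7^1*2318809^1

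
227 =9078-8851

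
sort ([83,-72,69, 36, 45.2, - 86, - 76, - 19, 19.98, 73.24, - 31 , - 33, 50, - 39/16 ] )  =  [-86, - 76, - 72,-33, - 31,  -  19,-39/16, 19.98,36,45.2, 50, 69, 73.24, 83]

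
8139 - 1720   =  6419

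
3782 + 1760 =5542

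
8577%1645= 352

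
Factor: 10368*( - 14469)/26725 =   -  2^7*3^5*5^( - 2)*7^1*13^1*53^1*1069^( - 1 ) = - 150014592/26725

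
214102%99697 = 14708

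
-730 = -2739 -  - 2009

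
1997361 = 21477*93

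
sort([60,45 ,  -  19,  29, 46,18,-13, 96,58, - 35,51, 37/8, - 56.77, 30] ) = [ - 56.77, - 35,  -  19, - 13, 37/8 , 18, 29, 30, 45, 46, 51, 58,60 , 96]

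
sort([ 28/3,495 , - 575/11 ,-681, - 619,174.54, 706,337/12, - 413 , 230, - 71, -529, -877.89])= [ - 877.89,  -  681, - 619,- 529, - 413, - 71, - 575/11,28/3,337/12,174.54 , 230, 495 , 706 ]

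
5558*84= 466872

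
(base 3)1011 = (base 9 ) 34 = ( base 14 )23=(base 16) 1f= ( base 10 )31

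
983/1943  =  983/1943  =  0.51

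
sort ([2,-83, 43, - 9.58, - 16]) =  [ - 83, - 16,-9.58, 2, 43]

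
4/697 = 4/697 = 0.01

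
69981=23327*3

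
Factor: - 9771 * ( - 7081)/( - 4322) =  - 69188451/4322= - 2^( - 1 )*3^1*73^1*97^1*2161^ (  -  1)*3257^1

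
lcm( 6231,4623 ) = 143313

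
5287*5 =26435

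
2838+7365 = 10203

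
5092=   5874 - 782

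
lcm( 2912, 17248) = 224224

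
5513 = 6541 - 1028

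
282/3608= 141/1804 = 0.08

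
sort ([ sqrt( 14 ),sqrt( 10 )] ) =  [sqrt (10),sqrt( 14 ) ] 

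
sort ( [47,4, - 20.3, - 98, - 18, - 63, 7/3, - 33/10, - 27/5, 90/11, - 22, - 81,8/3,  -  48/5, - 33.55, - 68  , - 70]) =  [  -  98,  -  81,-70, - 68,- 63,-33.55, - 22, - 20.3,  -  18, - 48/5, - 27/5, - 33/10,7/3, 8/3,4,90/11  ,  47] 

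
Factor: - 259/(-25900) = 1/100 = 2^ ( - 2 )*5^(- 2)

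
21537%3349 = 1443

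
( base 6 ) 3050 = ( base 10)678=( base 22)18I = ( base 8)1246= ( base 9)833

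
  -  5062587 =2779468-7842055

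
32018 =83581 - 51563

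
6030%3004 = 22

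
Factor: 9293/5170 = 2^( - 1 )*5^( - 1)*11^(  -  1)*47^(- 1)*9293^1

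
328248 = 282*1164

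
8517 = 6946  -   - 1571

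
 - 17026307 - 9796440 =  - 26822747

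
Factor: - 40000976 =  - 2^4 *29^1*86209^1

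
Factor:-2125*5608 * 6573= - 2^3*3^1*5^3*7^1*17^1*313^1*701^1 = - 78330441000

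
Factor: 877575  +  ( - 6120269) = -5242694= - 2^1*2621347^1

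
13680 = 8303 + 5377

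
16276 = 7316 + 8960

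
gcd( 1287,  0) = 1287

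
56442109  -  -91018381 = 147460490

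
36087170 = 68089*530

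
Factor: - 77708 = -2^2*19427^1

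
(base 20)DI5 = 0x15BD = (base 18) H33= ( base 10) 5565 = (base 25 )8MF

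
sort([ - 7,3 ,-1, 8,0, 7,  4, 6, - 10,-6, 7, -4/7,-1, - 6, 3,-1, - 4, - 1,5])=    [ - 10, - 7,-6,-6 ,-4, - 1, - 1, - 1,-1,-4/7,0,3,3,4, 5, 6,7,7  ,  8]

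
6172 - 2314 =3858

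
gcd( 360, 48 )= 24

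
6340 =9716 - 3376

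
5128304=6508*788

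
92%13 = 1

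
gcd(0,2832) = 2832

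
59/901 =59/901= 0.07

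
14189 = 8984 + 5205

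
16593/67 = 16593/67 = 247.66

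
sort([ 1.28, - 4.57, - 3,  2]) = [  -  4.57, - 3,1.28,  2] 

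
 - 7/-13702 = 7/13702 = 0.00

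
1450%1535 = 1450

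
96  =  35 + 61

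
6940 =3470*2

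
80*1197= 95760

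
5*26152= 130760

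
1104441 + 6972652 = 8077093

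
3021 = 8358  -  5337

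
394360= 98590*4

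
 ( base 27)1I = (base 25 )1K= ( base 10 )45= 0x2D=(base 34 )1B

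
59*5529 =326211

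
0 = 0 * 983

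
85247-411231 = -325984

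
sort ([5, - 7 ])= [-7, 5 ]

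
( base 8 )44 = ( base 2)100100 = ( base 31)15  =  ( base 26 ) 1a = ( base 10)36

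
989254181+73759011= 1063013192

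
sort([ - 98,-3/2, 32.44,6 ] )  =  [ -98, - 3/2 , 6, 32.44]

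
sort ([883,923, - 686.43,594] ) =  [ - 686.43,594,883,923]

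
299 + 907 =1206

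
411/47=411/47 = 8.74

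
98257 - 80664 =17593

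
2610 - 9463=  - 6853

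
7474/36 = 3737/18 = 207.61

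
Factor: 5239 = 13^2*31^1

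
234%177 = 57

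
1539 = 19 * 81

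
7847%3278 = 1291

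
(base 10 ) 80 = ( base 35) 2a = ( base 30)2k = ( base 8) 120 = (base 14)5A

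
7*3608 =25256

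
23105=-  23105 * (-1)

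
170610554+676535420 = 847145974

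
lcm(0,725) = 0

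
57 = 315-258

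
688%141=124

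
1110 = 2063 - 953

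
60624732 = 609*99548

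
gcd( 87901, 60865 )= 1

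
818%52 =38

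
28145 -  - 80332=108477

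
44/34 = 22/17  =  1.29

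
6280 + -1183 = 5097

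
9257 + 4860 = 14117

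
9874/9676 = 1+99/4838=1.02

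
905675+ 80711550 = 81617225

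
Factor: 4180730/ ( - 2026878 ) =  - 2090365/1013439 = -3^(-1 )*5^1*7^( - 1)*48259^( - 1 )*418073^1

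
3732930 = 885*4218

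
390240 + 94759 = 484999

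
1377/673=1377/673 = 2.05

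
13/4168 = 13/4168 = 0.00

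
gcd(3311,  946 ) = 473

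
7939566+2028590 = 9968156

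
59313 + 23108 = 82421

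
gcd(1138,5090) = 2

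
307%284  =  23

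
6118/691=8 +590/691   =  8.85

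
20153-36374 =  - 16221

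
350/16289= 50/2327 = 0.02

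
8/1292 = 2/323=0.01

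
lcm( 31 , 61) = 1891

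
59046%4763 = 1890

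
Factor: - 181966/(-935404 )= 90983/467702 = 2^ ( - 1 )*37^1*2459^1 * 233851^( - 1) 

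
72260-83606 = -11346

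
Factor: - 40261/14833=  - 19/7 = - 7^( - 1)*19^1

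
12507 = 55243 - 42736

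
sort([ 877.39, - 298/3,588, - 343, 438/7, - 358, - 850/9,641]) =[ - 358,- 343, - 298/3, - 850/9 , 438/7, 588,  641, 877.39]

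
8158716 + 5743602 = 13902318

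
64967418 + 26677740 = 91645158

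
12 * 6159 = 73908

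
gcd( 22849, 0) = 22849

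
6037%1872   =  421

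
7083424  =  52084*136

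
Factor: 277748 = 2^2*23^1*3019^1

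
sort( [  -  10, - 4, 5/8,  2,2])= [  -  10, - 4,  5/8,  2, 2 ] 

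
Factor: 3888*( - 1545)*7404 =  - 44475531840= -2^6*3^7*5^1*103^1*617^1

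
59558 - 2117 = 57441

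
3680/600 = 92/15 = 6.13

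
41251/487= 84 + 343/487 = 84.70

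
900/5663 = 900/5663 = 0.16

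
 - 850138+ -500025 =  - 1350163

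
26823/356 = 75 + 123/356 = 75.35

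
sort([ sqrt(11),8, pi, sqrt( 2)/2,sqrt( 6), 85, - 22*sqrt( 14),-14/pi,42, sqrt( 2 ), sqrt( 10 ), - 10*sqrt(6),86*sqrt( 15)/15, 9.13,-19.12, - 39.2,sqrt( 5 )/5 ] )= [ - 22*sqrt( 14), - 39.2, - 10*sqrt( 6 ),-19.12, - 14/pi, sqrt( 5)/5, sqrt( 2)/2,sqrt( 2), sqrt( 6 ), pi,  sqrt( 10 ) , sqrt( 11 ),8, 9.13, 86 *sqrt( 15)/15, 42, 85]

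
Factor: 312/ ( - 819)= - 2^3*3^( - 1)*7^( - 1) =- 8/21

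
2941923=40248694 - 37306771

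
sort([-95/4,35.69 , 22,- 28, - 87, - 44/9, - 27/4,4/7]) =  [-87 , - 28 ,-95/4, - 27/4, - 44/9 , 4/7 , 22,35.69 ] 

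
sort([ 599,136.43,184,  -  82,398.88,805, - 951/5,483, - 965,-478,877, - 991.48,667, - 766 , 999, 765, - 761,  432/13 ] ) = [ -991.48,  -  965,-766,-761 , - 478, - 951/5 ,  -  82,  432/13 , 136.43,184,398.88, 483,599, 667,765  ,  805, 877,  999 ] 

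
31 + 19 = 50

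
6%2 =0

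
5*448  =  2240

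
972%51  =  3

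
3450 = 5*690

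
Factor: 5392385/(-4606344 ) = -2^ ( - 3)* 3^( - 2)*5^1*227^1*4751^1*63977^(  -  1)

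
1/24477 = 1/24477 = 0.00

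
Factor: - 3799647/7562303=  - 3^2*7^( - 1)*422183^1*1080329^( - 1)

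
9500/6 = 4750/3 = 1583.33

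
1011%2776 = 1011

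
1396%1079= 317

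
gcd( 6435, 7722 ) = 1287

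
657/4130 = 657/4130 = 0.16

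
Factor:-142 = -2^1*71^1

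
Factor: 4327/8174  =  2^(  -  1)* 61^ ( -1 ) * 67^( - 1 ) * 4327^1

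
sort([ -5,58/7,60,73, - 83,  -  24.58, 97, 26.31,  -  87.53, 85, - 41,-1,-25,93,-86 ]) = [-87.53 ,- 86, - 83, - 41, - 25, - 24.58,  -  5, - 1, 58/7, 26.31,60,73, 85 , 93,97 ]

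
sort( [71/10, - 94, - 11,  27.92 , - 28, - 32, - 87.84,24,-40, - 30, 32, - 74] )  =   [ - 94,-87.84, - 74, - 40, - 32,  -  30, - 28, - 11, 71/10, 24,27.92 , 32 ]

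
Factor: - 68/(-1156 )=1/17 = 17^ ( - 1)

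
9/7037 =9/7037=0.00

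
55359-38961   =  16398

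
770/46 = 385/23 = 16.74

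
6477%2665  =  1147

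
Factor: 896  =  2^7*7^1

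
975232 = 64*15238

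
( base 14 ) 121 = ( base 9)270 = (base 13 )144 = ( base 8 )341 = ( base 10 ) 225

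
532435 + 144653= 677088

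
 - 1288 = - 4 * 322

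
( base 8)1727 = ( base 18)30B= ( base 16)3d7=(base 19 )2DE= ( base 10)983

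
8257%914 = 31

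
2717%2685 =32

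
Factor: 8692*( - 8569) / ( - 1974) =37240874/987 = 2^1*3^( - 1)  *7^( - 1)*11^1*19^1 * 41^2*47^( - 1)*53^1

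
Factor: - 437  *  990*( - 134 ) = 2^2*3^2*5^1 * 11^1  *19^1 * 23^1  *  67^1 = 57972420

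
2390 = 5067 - 2677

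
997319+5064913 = 6062232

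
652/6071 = 652/6071 = 0.11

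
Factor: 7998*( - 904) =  - 7230192 = - 2^4*3^1 * 31^1*43^1 * 113^1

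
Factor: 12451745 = 5^1*19^1*131071^1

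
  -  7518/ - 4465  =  7518/4465=1.68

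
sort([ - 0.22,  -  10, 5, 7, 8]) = [-10, - 0.22, 5, 7, 8]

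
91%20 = 11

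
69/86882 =69/86882 = 0.00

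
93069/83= 1121 + 26/83 = 1121.31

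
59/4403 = 59/4403  =  0.01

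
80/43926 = 40/21963= 0.00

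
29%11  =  7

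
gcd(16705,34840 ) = 65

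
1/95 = 1/95 = 0.01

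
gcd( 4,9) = 1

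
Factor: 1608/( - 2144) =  - 3/4  =  - 2^( - 2)*3^1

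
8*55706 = 445648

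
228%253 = 228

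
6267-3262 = 3005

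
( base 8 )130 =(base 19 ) 4C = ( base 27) 37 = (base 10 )88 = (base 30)2S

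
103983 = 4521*23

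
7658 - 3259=4399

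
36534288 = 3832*9534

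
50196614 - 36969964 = 13226650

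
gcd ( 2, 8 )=2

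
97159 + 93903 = 191062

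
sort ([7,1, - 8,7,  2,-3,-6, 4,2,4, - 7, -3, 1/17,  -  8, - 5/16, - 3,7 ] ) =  [  -  8, - 8,-7, - 6,-3,-3,-3 ,-5/16,1/17,1 , 2, 2,4,4 , 7 , 7,  7 ]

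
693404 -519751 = 173653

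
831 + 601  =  1432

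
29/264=29/264  =  0.11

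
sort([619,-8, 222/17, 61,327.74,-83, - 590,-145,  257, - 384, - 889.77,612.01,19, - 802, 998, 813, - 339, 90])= [ - 889.77, - 802,-590, - 384, - 339, -145,- 83 ,-8, 222/17, 19, 61,90,  257, 327.74, 612.01, 619,813,  998]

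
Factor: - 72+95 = 23^1 = 23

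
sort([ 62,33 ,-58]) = [ - 58 , 33, 62 ] 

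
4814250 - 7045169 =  - 2230919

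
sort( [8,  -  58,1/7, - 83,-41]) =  [ - 83 , - 58, - 41 , 1/7, 8 ] 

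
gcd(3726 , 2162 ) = 46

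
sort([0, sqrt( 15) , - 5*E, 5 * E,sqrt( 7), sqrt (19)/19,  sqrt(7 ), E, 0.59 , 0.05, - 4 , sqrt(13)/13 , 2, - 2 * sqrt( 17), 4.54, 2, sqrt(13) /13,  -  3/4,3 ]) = [  -  5*E,-2 *sqrt ( 17), - 4, - 3/4, 0 , 0.05,sqrt (19)/19,  sqrt( 13)/13,sqrt (13 ) /13,0.59,  2 , 2,sqrt( 7),  sqrt( 7 ), E , 3,sqrt( 15 ), 4.54,5*E ]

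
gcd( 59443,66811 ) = 1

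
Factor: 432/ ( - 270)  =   - 2^3*5^( - 1 )= -8/5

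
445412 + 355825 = 801237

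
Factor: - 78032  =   - 2^4*4877^1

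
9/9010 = 9/9010 = 0.00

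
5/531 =5/531 = 0.01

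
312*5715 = 1783080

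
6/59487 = 2/19829 =0.00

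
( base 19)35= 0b111110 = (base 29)24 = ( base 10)62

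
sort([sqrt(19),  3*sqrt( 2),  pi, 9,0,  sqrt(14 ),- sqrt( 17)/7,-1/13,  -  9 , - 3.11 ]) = [  -  9, - 3.11,-sqrt ( 17 ) /7,-1/13 , 0,pi, sqrt( 14) , 3*  sqrt( 2 ),sqrt( 19),  9 ] 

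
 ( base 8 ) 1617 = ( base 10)911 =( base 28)14F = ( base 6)4115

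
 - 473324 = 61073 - 534397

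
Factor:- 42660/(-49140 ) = 7^(-1 ) * 13^(-1)*79^1 = 79/91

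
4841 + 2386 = 7227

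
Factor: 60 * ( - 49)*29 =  -85260 = - 2^2*3^1*5^1*7^2*29^1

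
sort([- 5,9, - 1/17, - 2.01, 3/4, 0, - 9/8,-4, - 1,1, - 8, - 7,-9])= [ - 9, - 8, - 7, - 5, - 4, - 2.01, - 9/8, - 1,  -  1/17,0,  3/4, 1,9 ]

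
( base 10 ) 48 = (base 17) 2e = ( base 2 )110000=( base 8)60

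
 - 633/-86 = 7 + 31/86= 7.36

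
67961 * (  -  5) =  - 339805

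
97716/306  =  319 + 1/3  =  319.33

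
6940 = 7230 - 290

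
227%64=35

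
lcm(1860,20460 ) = 20460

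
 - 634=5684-6318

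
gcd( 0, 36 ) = 36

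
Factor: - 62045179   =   - 7^1*271^1*32707^1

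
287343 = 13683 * 21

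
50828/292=12707/73 = 174.07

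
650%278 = 94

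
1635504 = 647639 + 987865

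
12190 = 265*46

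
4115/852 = 4115/852 = 4.83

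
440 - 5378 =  - 4938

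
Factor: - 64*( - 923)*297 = 17544384 = 2^6*3^3 * 11^1*13^1*71^1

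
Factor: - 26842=-2^1*13421^1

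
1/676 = 1/676=0.00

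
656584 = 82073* 8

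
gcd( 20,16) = 4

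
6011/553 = 6011/553 = 10.87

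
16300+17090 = 33390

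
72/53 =72/53=1.36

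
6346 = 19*334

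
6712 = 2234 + 4478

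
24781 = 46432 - 21651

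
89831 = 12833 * 7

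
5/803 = 5/803 = 0.01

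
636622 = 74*8603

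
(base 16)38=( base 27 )22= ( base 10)56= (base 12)48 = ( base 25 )26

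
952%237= 4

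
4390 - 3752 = 638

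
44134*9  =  397206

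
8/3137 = 8/3137 = 0.00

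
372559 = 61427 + 311132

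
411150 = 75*5482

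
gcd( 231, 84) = 21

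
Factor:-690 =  - 2^1*3^1 * 5^1*23^1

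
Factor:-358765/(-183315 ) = 593/303 = 3^(-1)* 101^ (-1)*593^1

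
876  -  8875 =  - 7999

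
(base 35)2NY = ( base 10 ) 3289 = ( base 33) 30M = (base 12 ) 1AA1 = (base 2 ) 110011011001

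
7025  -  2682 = 4343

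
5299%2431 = 437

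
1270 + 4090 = 5360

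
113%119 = 113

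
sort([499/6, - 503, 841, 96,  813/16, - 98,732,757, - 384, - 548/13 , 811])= [ - 503, - 384, - 98, - 548/13, 813/16 , 499/6,96 , 732,  757,811, 841 ] 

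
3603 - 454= 3149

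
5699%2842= 15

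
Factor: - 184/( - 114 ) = 2^2*3^( - 1 )*19^( - 1 )*23^1 = 92/57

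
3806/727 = 3806/727 = 5.24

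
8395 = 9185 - 790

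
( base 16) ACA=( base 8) 5312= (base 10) 2762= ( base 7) 11024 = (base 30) 322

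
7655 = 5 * 1531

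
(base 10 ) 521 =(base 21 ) 13H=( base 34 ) fb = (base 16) 209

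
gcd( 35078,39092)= 2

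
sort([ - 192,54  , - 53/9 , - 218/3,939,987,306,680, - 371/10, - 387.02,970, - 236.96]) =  [-387.02, - 236.96, -192, - 218/3, - 371/10, - 53/9 , 54,306,680,939, 970,987]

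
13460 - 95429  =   - 81969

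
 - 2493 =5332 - 7825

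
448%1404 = 448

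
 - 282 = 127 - 409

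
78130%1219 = 114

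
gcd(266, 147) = 7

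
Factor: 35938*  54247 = 2^1*7^1*17^2*151^1 * 3191^1 = 1949528686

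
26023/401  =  26023/401 = 64.90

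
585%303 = 282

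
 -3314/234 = - 1657/117  =  -  14.16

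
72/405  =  8/45 = 0.18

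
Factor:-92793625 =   -  5^3*19^1*89^1*439^1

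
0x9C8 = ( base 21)5e5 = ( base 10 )2504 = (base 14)CAC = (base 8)4710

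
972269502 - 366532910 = 605736592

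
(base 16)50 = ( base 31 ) 2I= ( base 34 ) 2c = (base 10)80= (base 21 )3h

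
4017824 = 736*5459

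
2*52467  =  104934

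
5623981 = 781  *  7201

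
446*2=892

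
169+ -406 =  - 237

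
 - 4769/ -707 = 4769/707 = 6.75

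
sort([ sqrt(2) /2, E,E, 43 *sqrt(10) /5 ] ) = [ sqrt(2 )/2,E,E,  43*sqrt ( 10)/5 ] 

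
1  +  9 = 10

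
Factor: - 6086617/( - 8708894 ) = 2^( - 1 )* 59^1*71^1*1301^( - 1)*1453^1 * 3347^( - 1) 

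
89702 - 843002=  - 753300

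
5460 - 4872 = 588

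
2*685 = 1370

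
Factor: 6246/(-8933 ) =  - 2^1 * 3^2*347^1*8933^( - 1 ) 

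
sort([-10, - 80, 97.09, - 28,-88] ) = [ - 88, - 80, - 28, - 10,97.09] 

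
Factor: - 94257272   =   - 2^3*11782159^1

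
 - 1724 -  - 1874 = 150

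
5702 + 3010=8712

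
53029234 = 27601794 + 25427440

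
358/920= 179/460 = 0.39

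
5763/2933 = 5763/2933  =  1.96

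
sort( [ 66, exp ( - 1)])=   [ exp( - 1 ) , 66]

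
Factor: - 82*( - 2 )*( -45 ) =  - 7380 = - 2^2*3^2*5^1*41^1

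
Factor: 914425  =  5^2*79^1*463^1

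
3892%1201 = 289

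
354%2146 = 354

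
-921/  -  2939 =921/2939 = 0.31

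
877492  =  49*17908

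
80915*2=161830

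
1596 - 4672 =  - 3076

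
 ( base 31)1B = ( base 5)132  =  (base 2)101010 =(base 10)42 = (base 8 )52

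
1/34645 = 1/34645 = 0.00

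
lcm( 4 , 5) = 20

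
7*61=427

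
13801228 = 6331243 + 7469985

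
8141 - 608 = 7533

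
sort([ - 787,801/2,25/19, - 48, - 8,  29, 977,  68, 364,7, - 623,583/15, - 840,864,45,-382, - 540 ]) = [ - 840, - 787, - 623, - 540, - 382,-48, - 8,25/19,7, 29,583/15,45,68,364,801/2, 864, 977] 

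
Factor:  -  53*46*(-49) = 2^1*7^2*23^1 * 53^1= 119462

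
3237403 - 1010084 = 2227319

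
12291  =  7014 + 5277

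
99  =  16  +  83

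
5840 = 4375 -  - 1465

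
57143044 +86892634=144035678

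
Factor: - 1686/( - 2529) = 2/3 = 2^1*3^( - 1 ) 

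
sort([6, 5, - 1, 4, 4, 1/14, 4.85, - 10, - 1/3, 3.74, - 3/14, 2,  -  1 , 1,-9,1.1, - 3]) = [ - 10, - 9, - 3, - 1, - 1,-1/3 ,- 3/14  ,  1/14,  1, 1.1, 2, 3.74,4,4, 4.85,  5,6]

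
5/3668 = 5/3668= 0.00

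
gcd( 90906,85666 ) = 2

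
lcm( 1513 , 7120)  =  121040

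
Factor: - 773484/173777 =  - 2^2 * 3^1*43^1 * 1499^1*173777^(-1) 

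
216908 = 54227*4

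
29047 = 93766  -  64719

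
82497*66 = 5444802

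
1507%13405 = 1507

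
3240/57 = 56 + 16/19 = 56.84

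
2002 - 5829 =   -  3827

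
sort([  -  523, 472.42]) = [-523,472.42 ]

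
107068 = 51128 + 55940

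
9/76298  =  9/76298 = 0.00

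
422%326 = 96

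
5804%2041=1722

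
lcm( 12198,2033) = 12198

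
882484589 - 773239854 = 109244735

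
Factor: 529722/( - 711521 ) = -2^1*3^2*43^( - 1 )*16547^( - 1)*29429^1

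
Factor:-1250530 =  - 2^1*5^1 * 125053^1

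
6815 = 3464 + 3351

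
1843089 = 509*3621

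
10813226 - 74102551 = -63289325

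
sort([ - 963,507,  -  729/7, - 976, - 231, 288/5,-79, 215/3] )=[-976,-963,-231, - 729/7, - 79,288/5,215/3, 507 ]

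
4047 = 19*213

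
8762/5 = 1752 + 2/5 = 1752.40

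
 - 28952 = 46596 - 75548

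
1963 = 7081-5118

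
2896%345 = 136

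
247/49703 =247/49703 = 0.00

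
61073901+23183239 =84257140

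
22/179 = 22/179= 0.12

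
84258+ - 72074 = 12184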